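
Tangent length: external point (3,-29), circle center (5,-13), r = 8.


d = sqrt((3-5)^2 + (-29+ 13)^2) = sqrt(4+256) = 16.1245
L = sqrt(260.0000 - 64) = sqrt(196.0000) = 14.0000

14.0000


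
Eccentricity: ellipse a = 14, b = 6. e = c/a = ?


c = sqrt(196-36) = sqrt(160) = 12.6491
e = c/a = sqrt(160)/14 = 0.9035

e = 0.9035


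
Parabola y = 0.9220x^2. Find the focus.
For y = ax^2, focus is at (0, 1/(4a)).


a = 0.9220
4a = 3.6880
focus = (0, 1/3.6880) = (0, 0.2711)

Focus = (0, 0.2711)


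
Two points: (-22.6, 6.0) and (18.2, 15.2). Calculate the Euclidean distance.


dx = 18.2 + 22.6 = 40.8
dy = 15.2 - 6.0 = 9.2
d = sqrt(1664.64 + 84.64) = sqrt(1749.28) = 41.8244

41.8244


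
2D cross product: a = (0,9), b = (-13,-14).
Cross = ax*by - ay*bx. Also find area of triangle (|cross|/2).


cross = 0*(-14) - 9*(-13) = 0 + 117 = 117
Triangle area = |117|/2 = 117/2 = 58.5000

cross = 117, triangle area = 58.5000


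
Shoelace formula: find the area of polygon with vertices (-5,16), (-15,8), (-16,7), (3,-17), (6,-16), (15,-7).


sum(xi*y_{i+1}) = -5*8 - 15*7 - 16*(-17) + 3*(-16) + 6*(-7) + 15*16 = 277
sum(yi*x_{i+1}) = 16*(-15) + 8*(-16) + 7*3 - 17*6 - 16*15 - 7*(-5) = -654
Area = |277 + 654|/2 = 931/2 = 465.5000

465.5000 sq units


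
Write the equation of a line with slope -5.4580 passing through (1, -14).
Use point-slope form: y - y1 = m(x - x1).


y + 14 = -5.4580(x - 1)
y = -5.4580x - 14 + 5.4580*1
y = -5.4580x - 8.5420

y = -5.4580x - 8.5420


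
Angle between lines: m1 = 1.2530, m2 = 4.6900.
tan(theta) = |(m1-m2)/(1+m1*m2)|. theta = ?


m1-m2 = -3.437
1+m1*m2 = 6.87657
tan(theta) = |-3.437/6.87657| = 0.499813
theta = arctan(|-3.437/6.87657|) = 26.5565 degrees (acute angle)

26.5565 degrees


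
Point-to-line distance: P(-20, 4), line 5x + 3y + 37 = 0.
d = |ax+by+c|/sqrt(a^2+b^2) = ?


|5*(-20) + 3*4 + 37| = |-51| = 51
sqrt(25 + 9) = sqrt(34) = 5.8310
d = 51/sqrt(34) = 8.7464

8.7464


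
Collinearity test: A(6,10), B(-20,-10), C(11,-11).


6*(-10+ 11) - 20*(-11-10) + 11*(10+ 10)
= 6 + 420 + 220 = 646

No, not collinear (determinant = 646)


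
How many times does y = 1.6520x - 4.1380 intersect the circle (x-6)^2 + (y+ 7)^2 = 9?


Substitute y = 1.6520x - 4.1380: (x-6)^2 + (1.6520x- 4.1380+ 7)^2 = 9
Expand to Ax^2 + Bx + C = 0, where b-k = 2.862
A = 1+m^2 = 3.729104
B = 2(m(b-k) - h) = 2(1.6520*2.862 - 6) = -2.543952
C = h^2 + (b-k)^2 - r^2 = 36 + 8.191044 - 9 = 35.191044
disc = B^2-4AC = 6.4717 - 524.9243 = -518.4526
disc < 0

0 intersection points


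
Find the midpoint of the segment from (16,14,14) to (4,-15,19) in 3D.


Mx = (16+4)/2 = 10.0000
My = (14- 15)/2 = -0.5000
Mz = (14+19)/2 = 16.5000

M = (10.0000, -0.5000, 16.5000)


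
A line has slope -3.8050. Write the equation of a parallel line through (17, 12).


Parallel lines have equal slopes.
m2 = -3.8050
b2 = 12 + 3.8050*17 = 76.6850

y = -3.8050x + 76.6850


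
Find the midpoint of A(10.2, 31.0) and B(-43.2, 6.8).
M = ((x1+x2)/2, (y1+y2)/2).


Mx = (10.2 - 43.2)/2 = -33.0/2 = -16.5000
My = (31.0 + 6.8)/2 = 37.8/2 = 18.9000

(-16.5000, 18.9000)


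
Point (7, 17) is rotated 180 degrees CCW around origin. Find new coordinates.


cos(180) = -1, sin(180) = 0
x' = 7*(-1) - 17*0 = -7
y' = 7*0 + 17*(-1) = -17

(-7, -17)


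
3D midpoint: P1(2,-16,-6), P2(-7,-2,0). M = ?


Mx = (2- 7)/2 = -2.5000
My = (-16- 2)/2 = -9.0000
Mz = (-6+0)/2 = -3.0000

M = (-2.5000, -9.0000, -3.0000)


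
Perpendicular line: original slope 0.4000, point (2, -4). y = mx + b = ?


Perpendicular slope = -1/m1 = -1/0.4000 = -2.5000
b2 = y0 - m2*x0 = -4 + 2/0.4000 = -4 + 5.0000 = 1.0000

y = -2.5000x + 1.0000


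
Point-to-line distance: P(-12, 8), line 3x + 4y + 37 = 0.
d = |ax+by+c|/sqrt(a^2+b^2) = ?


|3*(-12) + 4*8 + 37| = |33| = 33
sqrt(9 + 16) = sqrt(25) = 5.0000
d = 33/sqrt(25) = 6.6000

6.6000


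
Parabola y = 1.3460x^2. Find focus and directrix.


a = 1.3460
1/(4a) = 0.1857
Focus = (0, 0.1857)
Directrix: y = -0.1857

Focus = (0, 0.1857), Directrix: y = -0.1857


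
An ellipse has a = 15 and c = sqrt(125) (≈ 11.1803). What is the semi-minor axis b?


b^2 = 15^2 - (sqrt(125))^2 = 225 - 125 = 100
b = sqrt(100) = 10

b = 10


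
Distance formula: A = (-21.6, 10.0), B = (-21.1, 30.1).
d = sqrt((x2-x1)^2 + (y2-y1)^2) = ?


dx = -21.1 + 21.6 = 0.5
dy = 30.1 - 10.0 = 20.1
d = sqrt(0.25 + 404.01) = sqrt(404.26) = 20.1062

20.1062


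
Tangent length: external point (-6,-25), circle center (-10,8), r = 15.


d = sqrt((-6+ 10)^2 + (-25-8)^2) = sqrt(16+1089) = 33.2415
L = sqrt(1105.0000 - 225) = sqrt(880.0000) = 29.6648

29.6648


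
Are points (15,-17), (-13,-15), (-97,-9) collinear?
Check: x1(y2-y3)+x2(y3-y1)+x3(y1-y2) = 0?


15*(-15+ 9) - 13*(-9+ 17) - 97*(-17+ 15)
= -90 - 104 + 194 = 0

Yes, collinear (determinant = 0)


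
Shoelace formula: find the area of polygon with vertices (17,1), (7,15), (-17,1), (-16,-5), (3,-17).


sum(xi*y_{i+1}) = 17*15 + 7*1 - 17*(-5) - 16*(-17) + 3*1 = 622
sum(yi*x_{i+1}) = 1*7 + 15*(-17) + 1*(-16) - 5*3 - 17*17 = -568
Area = |622 + 568|/2 = 1190/2 = 595.0000

595.0000 sq units


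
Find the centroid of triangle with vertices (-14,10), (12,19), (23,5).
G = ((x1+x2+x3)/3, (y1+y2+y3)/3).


Gx = (-14+12+23)/3 = 21/3 = 7.0000
Gy = (10+19+5)/3 = 34/3 = 11.3333

G = (7.0000, 11.3333)


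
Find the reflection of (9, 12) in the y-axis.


Reflection rule for y-axis: (-x, y)
(9, 12) -> (-9, 12)

(-9, 12)


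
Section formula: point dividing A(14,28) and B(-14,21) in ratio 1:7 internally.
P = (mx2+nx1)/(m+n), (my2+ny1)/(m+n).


Px = (1*(-14) + 7*14)/8 = 84/8 = 10.5000
Py = (1*21 + 7*28)/8 = 217/8 = 27.1250

P = (10.5000, 27.1250)


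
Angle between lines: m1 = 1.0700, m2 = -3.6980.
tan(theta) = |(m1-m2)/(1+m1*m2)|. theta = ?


m1-m2 = 4.768
1+m1*m2 = -2.95686
tan(theta) = |4.768/(-2.95686)| = 1.612521
theta = arctan(|4.768/(-2.95686)|) = 58.1950 degrees (acute angle)

58.1950 degrees


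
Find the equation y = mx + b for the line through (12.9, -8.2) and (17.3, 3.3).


m = (11.5)/(4.4) = 2.6136
b = y1 - m*x1 = -8.2 - (11.5*12.9)/(4.4) = -8.2 - 33.7159 = -41.9159

y = 2.6136x - 41.9159


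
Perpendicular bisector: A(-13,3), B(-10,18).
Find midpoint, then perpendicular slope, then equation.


Midpoint = (-11.5, 10.5)
Slope of AB = dy/dx = 15/3 = 5.0000
Perp slope = -dx/dy = -3/15 = -0.2000
b = My - (perp slope)*Mx = 10.5 + (3*(-11.5))/15 = 10.5 - 2.3000 = 8.2000

y = -0.2000x + 8.2000


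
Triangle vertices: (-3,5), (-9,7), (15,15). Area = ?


-3*(7-15) = 24
-9*(15-5) = -90
15*(5-7) = -30
sum = -96
Area = |-96|/2 = 48.0000

48.0000 sq units


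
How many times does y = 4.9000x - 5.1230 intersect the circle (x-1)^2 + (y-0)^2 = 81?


Substitute y = 4.9000x - 5.1230: (x-1)^2 + (4.9000x- 5.1230-0)^2 = 81
Expand to Ax^2 + Bx + C = 0, where b-k = -5.123
A = 1+m^2 = 25.01
B = 2(m(b-k) - h) = 2(4.9000*(-5.123) - 1) = -52.2054
C = h^2 + (b-k)^2 - r^2 = 1 + 26.245129 - 81 = -53.754871
disc = B^2-4AC = 2725.4038 + 5377.6373 = 8103.0411
disc > 0

2 intersection points


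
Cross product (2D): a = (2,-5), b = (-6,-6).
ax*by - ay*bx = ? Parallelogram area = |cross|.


cross = 2*(-6) + 5*(-6) = -12 - 30 = -42
Parallelogram area = |-42| = 42

cross = -42, parallelogram area = 42


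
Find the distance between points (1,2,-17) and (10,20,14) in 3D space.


dx=9, dy=18, dz=31
d = sqrt(81+324+961) = sqrt(1366) = 36.9594

36.9594


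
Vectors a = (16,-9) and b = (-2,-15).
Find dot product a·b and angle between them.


a·b = 16*(-2) - 9*(-15) = -32 + 135 = 103
|a| = sqrt(256+81) = 18.3576
|b| = sqrt(4+225) = 15.1327
cos(theta) = 103/(sqrt(337)*sqrt(229)) = 103/sqrt(77173) = 0.370770
theta = arccos(103/sqrt(77173)) = 68.2369 degrees

a·b = 103, theta = 68.2369 deg


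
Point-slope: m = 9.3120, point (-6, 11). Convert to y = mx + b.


y - 11 = 9.3120(x + 6)
y = 9.3120x + 11 - 9.3120*(-6)
y = 9.3120x + 66.8720

y = 9.3120x + 66.8720


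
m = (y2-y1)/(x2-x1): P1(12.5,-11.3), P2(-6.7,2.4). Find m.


dy = 2.4 + 11.3 = 13.7
dx = -6.7 - 12.5 = -19.2
m = 13.7/(-19.2) = -0.7135

m = -0.7135


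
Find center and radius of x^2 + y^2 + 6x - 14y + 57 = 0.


h = -D/2 = -6/2 = -3
k = -E/2 = 14/2 = 7
r^2 = h^2 + k^2 - F = 9 + 49 - 57 = 1
r = 1

Center (-3, 7), radius = 1


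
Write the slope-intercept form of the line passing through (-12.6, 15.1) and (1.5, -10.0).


m = (-25.1)/(14.1) = -1.7801
b = y1 - m*x1 = 15.1 - (-25.1*(-12.6))/(14.1) = 15.1 - 22.4298 = -7.3298

y = -1.7801x - 7.3298


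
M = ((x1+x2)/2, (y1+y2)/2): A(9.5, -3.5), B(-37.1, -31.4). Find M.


Mx = (9.5 - 37.1)/2 = -27.6/2 = -13.8000
My = (-3.5 - 31.4)/2 = -34.9/2 = -17.4500

(-13.8000, -17.4500)


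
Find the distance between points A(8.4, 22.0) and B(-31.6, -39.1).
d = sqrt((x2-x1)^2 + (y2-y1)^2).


dx = -31.6 - 8.4 = -40.0
dy = -39.1 - 22.0 = -61.1
d = sqrt(1600.0 + 3733.21) = sqrt(5333.21) = 73.0288

73.0288


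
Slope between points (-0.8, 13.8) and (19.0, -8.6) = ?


dy = -8.6 - 13.8 = -22.4
dx = 19.0 + 0.8 = 19.8
m = -22.4/19.8 = -1.1313

m = -1.1313


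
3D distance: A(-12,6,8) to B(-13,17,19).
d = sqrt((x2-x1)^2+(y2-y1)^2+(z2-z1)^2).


dx=-1, dy=11, dz=11
d = sqrt(1+121+121) = sqrt(243) = 15.5885

15.5885


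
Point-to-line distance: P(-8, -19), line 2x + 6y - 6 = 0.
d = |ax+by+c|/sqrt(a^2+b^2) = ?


|2*(-8) + 6*(-19) - 6| = |-136| = 136
sqrt(4 + 36) = sqrt(40) = 6.3246
d = 136/sqrt(40) = 21.5035

21.5035


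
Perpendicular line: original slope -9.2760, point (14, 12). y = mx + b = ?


Perpendicular slope = -1/m1 = -1/(-9.2760) = 0.1078
b2 = y0 - m2*x0 = 12 + 14/(-9.2760) = 12 - 1.5093 = 10.4907

y = 0.1078x + 10.4907


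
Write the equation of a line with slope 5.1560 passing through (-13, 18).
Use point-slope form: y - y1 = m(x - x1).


y - 18 = 5.1560(x + 13)
y = 5.1560x + 18 - 5.1560*(-13)
y = 5.1560x + 85.0280

y = 5.1560x + 85.0280


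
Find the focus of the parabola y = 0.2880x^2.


a = 0.2880
4a = 1.1520
focus = (0, 1/1.1520) = (0, 0.8681)

Focus = (0, 0.8681)


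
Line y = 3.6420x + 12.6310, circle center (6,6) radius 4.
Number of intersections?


Substitute y = 3.6420x + 12.6310: (x-6)^2 + (3.6420x+12.6310-6)^2 = 16
Expand to Ax^2 + Bx + C = 0, where b-k = 6.631
A = 1+m^2 = 14.264164
B = 2(m(b-k) - h) = 2(3.6420*6.631 - 6) = 36.300204
C = h^2 + (b-k)^2 - r^2 = 36 + 43.970161 - 16 = 63.970161
disc = B^2-4AC = 1317.7048 - 3649.9235 = -2332.2187
disc < 0

0 intersection points


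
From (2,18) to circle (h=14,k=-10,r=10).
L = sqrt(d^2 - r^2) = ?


d = sqrt((2-14)^2 + (18+ 10)^2) = sqrt(144+784) = 30.4631
L = sqrt(928.0000 - 100) = sqrt(828.0000) = 28.7750

28.7750


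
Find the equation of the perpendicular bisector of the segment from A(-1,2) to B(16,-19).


Midpoint = (7.5, -8.5)
Slope of AB = dy/dx = -21/17 = -1.2353
Perp slope = -dx/dy = 17/21 = 0.8095
b = My - (perp slope)*Mx = -8.5 + (17*7.5)/(-21) = -8.5 - 6.0714 = -14.5714

y = 0.8095x - 14.5714


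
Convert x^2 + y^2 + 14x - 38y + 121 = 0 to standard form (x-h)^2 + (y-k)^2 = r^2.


h = -D/2 = -14/2 = -7
k = -E/2 = 38/2 = 19
r^2 = h^2 + k^2 - F = 49 + 361 - 121 = 289
r = 17

Center (-7, 19), radius = 17


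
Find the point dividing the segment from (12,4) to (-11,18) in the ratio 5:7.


Px = (5*(-11) + 7*12)/12 = 29/12 = 2.4167
Py = (5*18 + 7*4)/12 = 118/12 = 9.8333

P = (2.4167, 9.8333)


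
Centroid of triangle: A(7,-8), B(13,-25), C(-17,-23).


Gx = (7+13- 17)/3 = 3/3 = 1.0000
Gy = (-8- 25- 23)/3 = -56/3 = -18.6667

G = (1.0000, -18.6667)


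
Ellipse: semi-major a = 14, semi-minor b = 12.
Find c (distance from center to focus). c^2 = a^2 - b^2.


c^2 = 14^2 - 12^2 = 196 - 144 = 52
c = sqrt(52) = 7.2111

c = 7.2111


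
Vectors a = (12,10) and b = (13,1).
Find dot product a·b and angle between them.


a·b = 12*13 + 10*1 = 156 + 10 = 166
|a| = sqrt(144+100) = 15.6205
|b| = sqrt(169+1) = 13.0384
cos(theta) = 166/(sqrt(244)*sqrt(170)) = 166/sqrt(41480) = 0.815058
theta = arccos(166/sqrt(41480)) = 35.4069 degrees

a·b = 166, theta = 35.4069 deg


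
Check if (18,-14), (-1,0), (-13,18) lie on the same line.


18*(0-18) - 1*(18+ 14) - 13*(-14-0)
= -324 - 32 + 182 = -174

No, not collinear (determinant = -174)


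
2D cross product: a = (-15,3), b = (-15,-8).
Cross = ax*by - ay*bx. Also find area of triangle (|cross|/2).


cross = -15*(-8) - 3*(-15) = 120 + 45 = 165
Triangle area = |165|/2 = 165/2 = 82.5000

cross = 165, triangle area = 82.5000


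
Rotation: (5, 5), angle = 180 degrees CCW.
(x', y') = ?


cos(180) = -1, sin(180) = 0
x' = 5*(-1) - 5*0 = -5
y' = 5*0 + 5*(-1) = -5

(-5, -5)


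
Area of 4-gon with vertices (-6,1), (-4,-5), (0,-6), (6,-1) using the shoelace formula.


sum(xi*y_{i+1}) = -6*(-5) - 4*(-6) + 0*(-1) + 6*1 = 60
sum(yi*x_{i+1}) = 1*(-4) - 5*0 - 6*6 - 1*(-6) = -34
Area = |60 + 34|/2 = 94/2 = 47.0000

47.0000 sq units


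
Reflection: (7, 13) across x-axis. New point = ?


Reflection rule for x-axis: (x, -y)
(7, 13) -> (7, -13)

(7, -13)


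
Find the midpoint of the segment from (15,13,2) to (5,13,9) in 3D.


Mx = (15+5)/2 = 10.0000
My = (13+13)/2 = 13.0000
Mz = (2+9)/2 = 5.5000

M = (10.0000, 13.0000, 5.5000)


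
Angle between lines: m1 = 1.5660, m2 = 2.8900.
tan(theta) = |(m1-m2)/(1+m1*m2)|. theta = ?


m1-m2 = -1.324
1+m1*m2 = 5.52574
tan(theta) = |-1.324/5.52574| = 0.239606
theta = arctan(|-1.324/5.52574|) = 13.4744 degrees (acute angle)

13.4744 degrees


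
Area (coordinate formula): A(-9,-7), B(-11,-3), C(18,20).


-9*(-3-20) = 207
-11*(20+ 7) = -297
18*(-7+ 3) = -72
sum = -162
Area = |-162|/2 = 81.0000

81.0000 sq units


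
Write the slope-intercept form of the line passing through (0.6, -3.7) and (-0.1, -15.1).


m = (-11.4)/(-0.7) = 16.2857
b = y1 - m*x1 = -3.7 - (-11.4*0.6)/(-0.7) = -3.7 - 9.7714 = -13.4714

y = 16.2857x - 13.4714


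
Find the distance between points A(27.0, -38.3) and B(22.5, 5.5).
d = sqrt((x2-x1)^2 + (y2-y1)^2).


dx = 22.5 - 27.0 = -4.5
dy = 5.5 + 38.3 = 43.8
d = sqrt(20.25 + 1918.44) = sqrt(1938.69) = 44.0306

44.0306


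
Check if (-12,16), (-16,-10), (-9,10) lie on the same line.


-12*(-10-10) - 16*(10-16) - 9*(16+ 10)
= 240 + 96 - 234 = 102

No, not collinear (determinant = 102)


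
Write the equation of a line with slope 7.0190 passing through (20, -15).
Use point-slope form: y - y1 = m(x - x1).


y + 15 = 7.0190(x - 20)
y = 7.0190x - 15 - 7.0190*20
y = 7.0190x - 155.3800

y = 7.0190x - 155.3800


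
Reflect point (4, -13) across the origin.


Reflection rule for origin: (-x, -y)
(4, -13) -> (-4, 13)

(-4, 13)


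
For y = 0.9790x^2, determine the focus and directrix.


a = 0.9790
1/(4a) = 0.2554
Focus = (0, 0.2554)
Directrix: y = -0.2554

Focus = (0, 0.2554), Directrix: y = -0.2554


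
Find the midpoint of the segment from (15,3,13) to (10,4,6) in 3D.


Mx = (15+10)/2 = 12.5000
My = (3+4)/2 = 3.5000
Mz = (13+6)/2 = 9.5000

M = (12.5000, 3.5000, 9.5000)


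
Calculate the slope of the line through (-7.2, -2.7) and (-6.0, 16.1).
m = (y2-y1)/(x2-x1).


dy = 16.1 + 2.7 = 18.8
dx = -6.0 + 7.2 = 1.2
m = 18.8/1.2 = 15.6667

m = 15.6667


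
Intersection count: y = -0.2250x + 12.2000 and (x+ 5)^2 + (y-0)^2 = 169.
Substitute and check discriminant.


Substitute y = -0.2250x + 12.2000: (x+ 5)^2 + (-0.2250x+12.2000-0)^2 = 169
Expand to Ax^2 + Bx + C = 0, where b-k = 12.2
A = 1+m^2 = 1.050625
B = 2(m(b-k) - h) = 2(-0.2250*12.2 + 5) = 4.51
C = h^2 + (b-k)^2 - r^2 = 25 + 148.84 - 169 = 4.84
disc = B^2-4AC = 20.3401 - 20.3401 = 0
disc = 0

1 intersection point (tangent)


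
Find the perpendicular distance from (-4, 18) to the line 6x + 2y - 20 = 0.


|6*(-4) + 2*18 - 20| = |-8| = 8
sqrt(36 + 4) = sqrt(40) = 6.3246
d = 8/sqrt(40) = 1.2649

1.2649


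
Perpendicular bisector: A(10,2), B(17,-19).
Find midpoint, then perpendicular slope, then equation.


Midpoint = (13.5, -8.5)
Slope of AB = dy/dx = -21/7 = -3.0000
Perp slope = -dx/dy = 7/21 = 0.3333
b = My - (perp slope)*Mx = -8.5 + (7*13.5)/(-21) = -8.5 - 4.5000 = -13.0000

y = 0.3333x - 13.0000


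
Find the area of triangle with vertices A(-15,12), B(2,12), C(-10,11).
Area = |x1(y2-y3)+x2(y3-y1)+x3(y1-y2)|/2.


-15*(12-11) = -15
2*(11-12) = -2
-10*(12-12) = 0
sum = -17
Area = |-17|/2 = 8.5000

8.5000 sq units


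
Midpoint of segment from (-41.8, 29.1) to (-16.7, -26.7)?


Mx = (-41.8 - 16.7)/2 = -58.5/2 = -29.2500
My = (29.1 - 26.7)/2 = 2.4/2 = 1.2000

(-29.2500, 1.2000)


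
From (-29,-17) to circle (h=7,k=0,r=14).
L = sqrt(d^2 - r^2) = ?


d = sqrt((-29-7)^2 + (-17-0)^2) = sqrt(1296+289) = 39.8121
L = sqrt(1585.0000 - 196) = sqrt(1389.0000) = 37.2693

37.2693


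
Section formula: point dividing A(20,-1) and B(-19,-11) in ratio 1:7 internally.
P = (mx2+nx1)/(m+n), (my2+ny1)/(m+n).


Px = (1*(-19) + 7*20)/8 = 121/8 = 15.1250
Py = (1*(-11) + 7*(-1))/8 = -18/8 = -2.2500

P = (15.1250, -2.2500)


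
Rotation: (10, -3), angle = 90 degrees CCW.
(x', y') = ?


cos(90) = 0, sin(90) = 1
x' = 10*0 + 3*1 = 3
y' = 10*1 - 3*0 = 10

(3, 10)


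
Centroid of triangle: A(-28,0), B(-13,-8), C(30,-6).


Gx = (-28- 13+30)/3 = -11/3 = -3.6667
Gy = (0- 8- 6)/3 = -14/3 = -4.6667

G = (-3.6667, -4.6667)


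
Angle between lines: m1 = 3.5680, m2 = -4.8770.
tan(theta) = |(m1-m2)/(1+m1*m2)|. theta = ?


m1-m2 = 8.445
1+m1*m2 = -16.401136
tan(theta) = |8.445/(-16.401136)| = 0.514903
theta = arctan(|8.445/(-16.401136)|) = 27.2441 degrees (acute angle)

27.2441 degrees


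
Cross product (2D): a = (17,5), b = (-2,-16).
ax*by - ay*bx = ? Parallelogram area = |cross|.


cross = 17*(-16) - 5*(-2) = -272 + 10 = -262
Parallelogram area = |-262| = 262

cross = -262, parallelogram area = 262


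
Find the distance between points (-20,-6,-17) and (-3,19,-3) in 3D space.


dx=17, dy=25, dz=14
d = sqrt(289+625+196) = sqrt(1110) = 33.3167

33.3167


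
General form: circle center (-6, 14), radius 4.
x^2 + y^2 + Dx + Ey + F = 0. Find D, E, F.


(x+ 6)^2 + (y-14)^2 = 4^2
D = -2h = 12, E = -2k = -28
F = h^2+k^2-r^2 = 36+196-16 = 216

D = 12, E = -28, F = 216


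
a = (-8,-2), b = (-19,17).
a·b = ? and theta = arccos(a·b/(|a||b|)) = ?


a·b = -8*(-19) - 2*17 = 152 - 34 = 118
|a| = sqrt(64+4) = 8.2462
|b| = sqrt(361+289) = 25.4951
cos(theta) = 118/(sqrt(68)*sqrt(650)) = 118/sqrt(44200) = 0.561269
theta = arccos(118/sqrt(44200)) = 55.8564 degrees

a·b = 118, theta = 55.8564 deg


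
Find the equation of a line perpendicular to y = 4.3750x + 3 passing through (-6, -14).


Perpendicular slope = -1/m1 = -1/4.3750 = -0.2286
b2 = y0 - m2*x0 = -14 - 6/4.3750 = -14 - 1.3714 = -15.3714

y = -0.2286x - 15.3714


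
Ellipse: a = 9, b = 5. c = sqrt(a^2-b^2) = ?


c^2 = 9^2 - 5^2 = 81 - 25 = 56
c = sqrt(56) = 7.4833

c = 7.4833


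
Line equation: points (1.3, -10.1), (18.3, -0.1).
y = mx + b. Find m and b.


m = (10.0)/(17.0) = 0.5882
b = y1 - m*x1 = -10.1 - (10.0*1.3)/(17.0) = -10.1 - 0.7647 = -10.8647

y = 0.5882x - 10.8647


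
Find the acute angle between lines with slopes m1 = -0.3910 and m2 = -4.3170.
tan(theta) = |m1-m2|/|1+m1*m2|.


m1-m2 = 3.926
1+m1*m2 = 2.687947
tan(theta) = |3.926/2.687947| = 1.460594
theta = arctan(|3.926/2.687947|) = 55.6024 degrees (acute angle)

55.6024 degrees


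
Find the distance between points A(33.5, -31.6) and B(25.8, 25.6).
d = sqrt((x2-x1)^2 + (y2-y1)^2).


dx = 25.8 - 33.5 = -7.7
dy = 25.6 + 31.6 = 57.2
d = sqrt(59.29 + 3271.84) = sqrt(3331.13) = 57.7159

57.7159


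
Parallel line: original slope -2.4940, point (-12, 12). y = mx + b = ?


Parallel lines have equal slopes.
m2 = -2.4940
b2 = 12 + 2.4940*(-12) = -17.9280

y = -2.4940x - 17.9280


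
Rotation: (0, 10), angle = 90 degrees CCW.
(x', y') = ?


cos(90) = 0, sin(90) = 1
x' = 0*0 - 10*1 = -10
y' = 0*1 + 10*0 = 0

(-10, 0)


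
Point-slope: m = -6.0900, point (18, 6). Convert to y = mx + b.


y - 6 = -6.0900(x - 18)
y = -6.0900x + 6 + 6.0900*18
y = -6.0900x + 115.6200

y = -6.0900x + 115.6200


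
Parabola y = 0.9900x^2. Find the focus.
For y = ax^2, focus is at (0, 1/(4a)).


a = 0.9900
4a = 3.9600
focus = (0, 1/3.9600) = (0, 0.2525)

Focus = (0, 0.2525)


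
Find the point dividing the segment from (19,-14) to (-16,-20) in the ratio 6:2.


Px = (6*(-16) + 2*19)/8 = -58/8 = -7.2500
Py = (6*(-20) + 2*(-14))/8 = -148/8 = -18.5000

P = (-7.2500, -18.5000)


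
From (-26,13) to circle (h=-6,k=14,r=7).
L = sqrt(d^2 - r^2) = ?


d = sqrt((-26+ 6)^2 + (13-14)^2) = sqrt(400+1) = 20.0250
L = sqrt(401.0000 - 49) = sqrt(352.0000) = 18.7617

18.7617


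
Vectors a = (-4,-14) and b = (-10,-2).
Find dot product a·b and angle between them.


a·b = -4*(-10) - 14*(-2) = 40 + 28 = 68
|a| = sqrt(16+196) = 14.5602
|b| = sqrt(100+4) = 10.1980
cos(theta) = 68/(sqrt(212)*sqrt(104)) = 68/sqrt(22048) = 0.457957
theta = arccos(68/sqrt(22048)) = 62.7447 degrees

a·b = 68, theta = 62.7447 deg


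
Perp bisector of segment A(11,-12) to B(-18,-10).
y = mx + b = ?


Midpoint = (-3.5, -11)
Slope of AB = dy/dx = 2/(-29) = -0.0690
Perp slope = -dx/dy = 29/2 = 14.5000
b = My - (perp slope)*Mx = -11 + (-29*(-3.5))/2 = -11 + 50.7500 = 39.7500

y = 14.5000x + 39.7500


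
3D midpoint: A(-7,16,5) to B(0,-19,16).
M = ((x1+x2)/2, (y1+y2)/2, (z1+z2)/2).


Mx = (-7+0)/2 = -3.5000
My = (16- 19)/2 = -1.5000
Mz = (5+16)/2 = 10.5000

M = (-3.5000, -1.5000, 10.5000)


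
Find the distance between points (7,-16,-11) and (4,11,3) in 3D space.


dx=-3, dy=27, dz=14
d = sqrt(9+729+196) = sqrt(934) = 30.5614

30.5614


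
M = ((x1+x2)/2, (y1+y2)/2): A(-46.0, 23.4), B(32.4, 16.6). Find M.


Mx = (-46.0 + 32.4)/2 = -13.6/2 = -6.8000
My = (23.4 + 16.6)/2 = 40.0/2 = 20.0000

(-6.8000, 20.0000)


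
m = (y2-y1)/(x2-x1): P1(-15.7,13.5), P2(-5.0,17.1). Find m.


dy = 17.1 - 13.5 = 3.6
dx = -5.0 + 15.7 = 10.7
m = 3.6/10.7 = 0.3364

m = 0.3364


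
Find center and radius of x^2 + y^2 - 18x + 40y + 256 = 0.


h = -D/2 = 18/2 = 9
k = -E/2 = -40/2 = -20
r^2 = h^2 + k^2 - F = 81 + 400 - 256 = 225
r = 15

Center (9, -20), radius = 15


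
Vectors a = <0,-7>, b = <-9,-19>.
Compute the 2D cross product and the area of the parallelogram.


cross = 0*(-19) + 7*(-9) = 0 - 63 = -63
Parallelogram area = |-63| = 63

cross = -63, parallelogram area = 63


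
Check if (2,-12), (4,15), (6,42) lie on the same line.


2*(15-42) + 4*(42+ 12) + 6*(-12-15)
= -54 + 216 - 162 = 0

Yes, collinear (determinant = 0)


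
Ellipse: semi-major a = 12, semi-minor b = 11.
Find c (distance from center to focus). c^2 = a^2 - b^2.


c^2 = 12^2 - 11^2 = 144 - 121 = 23
c = sqrt(23) = 4.7958

c = 4.7958


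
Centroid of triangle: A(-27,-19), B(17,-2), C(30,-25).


Gx = (-27+17+30)/3 = 20/3 = 6.6667
Gy = (-19- 2- 25)/3 = -46/3 = -15.3333

G = (6.6667, -15.3333)


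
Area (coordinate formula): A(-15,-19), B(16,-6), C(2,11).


-15*(-6-11) = 255
16*(11+ 19) = 480
2*(-19+ 6) = -26
sum = 709
Area = |709|/2 = 354.5000

354.5000 sq units


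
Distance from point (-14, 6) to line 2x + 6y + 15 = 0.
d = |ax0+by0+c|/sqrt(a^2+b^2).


|2*(-14) + 6*6 + 15| = |23| = 23
sqrt(4 + 36) = sqrt(40) = 6.3246
d = 23/sqrt(40) = 3.6366

3.6366


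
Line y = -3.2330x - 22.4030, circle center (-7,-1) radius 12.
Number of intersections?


Substitute y = -3.2330x - 22.4030: (x+ 7)^2 + (-3.2330x- 22.4030+ 1)^2 = 144
Expand to Ax^2 + Bx + C = 0, where b-k = -21.403
A = 1+m^2 = 11.452289
B = 2(m(b-k) - h) = 2(-3.2330*(-21.403) + 7) = 152.391798
C = h^2 + (b-k)^2 - r^2 = 49 + 458.088409 - 144 = 363.088409
disc = B^2-4AC = 23223.2601 - 16632.7736 = 6590.4865
disc > 0

2 intersection points


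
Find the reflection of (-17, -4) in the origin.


Reflection rule for origin: (-x, -y)
(-17, -4) -> (17, 4)

(17, 4)


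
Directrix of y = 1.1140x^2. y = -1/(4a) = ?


a = 1.1140
1/(4a) = 0.2244
directrix: y = -0.2244 = -0.2244

y = -0.2244


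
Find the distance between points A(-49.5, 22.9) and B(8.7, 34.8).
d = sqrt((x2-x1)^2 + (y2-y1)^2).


dx = 8.7 + 49.5 = 58.2
dy = 34.8 - 22.9 = 11.9
d = sqrt(3387.24 + 141.61) = sqrt(3528.85) = 59.4041

59.4041


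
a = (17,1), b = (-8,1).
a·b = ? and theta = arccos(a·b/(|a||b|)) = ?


a·b = 17*(-8) + 1*1 = -136 + 1 = -135
|a| = sqrt(289+1) = 17.0294
|b| = sqrt(64+1) = 8.0623
cos(theta) = -135/(sqrt(290)*sqrt(65)) = -135/sqrt(18850) = -0.983282
theta = arccos(-135/sqrt(18850)) = 169.5085 degrees

a·b = -135, theta = 169.5085 deg


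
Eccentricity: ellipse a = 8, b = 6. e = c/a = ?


c = sqrt(64-36) = sqrt(28) = 5.2915
e = c/a = sqrt(28)/8 = 0.6614

e = 0.6614


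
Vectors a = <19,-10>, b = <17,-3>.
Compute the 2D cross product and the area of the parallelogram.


cross = 19*(-3) + 10*17 = -57 + 170 = 113
Parallelogram area = |113| = 113

cross = 113, parallelogram area = 113


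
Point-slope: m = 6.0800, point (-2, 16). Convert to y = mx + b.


y - 16 = 6.0800(x + 2)
y = 6.0800x + 16 - 6.0800*(-2)
y = 6.0800x + 28.1600

y = 6.0800x + 28.1600


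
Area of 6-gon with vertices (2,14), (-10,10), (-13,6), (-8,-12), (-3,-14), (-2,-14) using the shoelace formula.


sum(xi*y_{i+1}) = 2*10 - 10*6 - 13*(-12) - 8*(-14) - 3*(-14) - 2*14 = 242
sum(yi*x_{i+1}) = 14*(-10) + 10*(-13) + 6*(-8) - 12*(-3) - 14*(-2) - 14*2 = -282
Area = |242 + 282|/2 = 524/2 = 262.0000

262.0000 sq units


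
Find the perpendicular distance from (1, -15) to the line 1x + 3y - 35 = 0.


|1*1 + 3*(-15) - 35| = |-79| = 79
sqrt(1 + 9) = sqrt(10) = 3.1623
d = 79/sqrt(10) = 24.9820

24.9820


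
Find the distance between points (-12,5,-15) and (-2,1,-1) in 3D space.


dx=10, dy=-4, dz=14
d = sqrt(100+16+196) = sqrt(312) = 17.6635

17.6635


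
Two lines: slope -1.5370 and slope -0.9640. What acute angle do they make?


m1-m2 = -0.573
1+m1*m2 = 2.481668
tan(theta) = |-0.573/2.481668| = 0.230893
theta = arctan(|-0.573/2.481668|) = 13.0014 degrees (acute angle)

13.0014 degrees


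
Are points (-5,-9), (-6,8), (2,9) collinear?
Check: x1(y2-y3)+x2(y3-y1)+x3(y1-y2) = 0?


-5*(8-9) - 6*(9+ 9) + 2*(-9-8)
= 5 - 108 - 34 = -137

No, not collinear (determinant = -137)


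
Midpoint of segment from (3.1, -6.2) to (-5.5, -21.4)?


Mx = (3.1 - 5.5)/2 = -2.4/2 = -1.2000
My = (-6.2 - 21.4)/2 = -27.6/2 = -13.8000

(-1.2000, -13.8000)


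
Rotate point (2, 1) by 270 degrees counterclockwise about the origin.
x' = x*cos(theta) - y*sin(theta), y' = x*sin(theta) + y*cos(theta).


cos(270) = 0, sin(270) = -1
x' = 2*0 - 1*(-1) = 1
y' = 2*(-1) + 1*0 = -2

(1, -2)


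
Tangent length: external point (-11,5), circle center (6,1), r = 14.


d = sqrt((-11-6)^2 + (5-1)^2) = sqrt(289+16) = 17.4642
L = sqrt(305.0000 - 196) = sqrt(109.0000) = 10.4403

10.4403


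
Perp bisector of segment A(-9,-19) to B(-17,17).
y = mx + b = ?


Midpoint = (-13, -1)
Slope of AB = dy/dx = 36/(-8) = -4.5000
Perp slope = -dx/dy = 8/36 = 0.2222
b = My - (perp slope)*Mx = -1 + (-8*(-13))/36 = -1 + 2.8889 = 1.8889

y = 0.2222x + 1.8889


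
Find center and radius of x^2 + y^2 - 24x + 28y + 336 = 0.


h = -D/2 = 24/2 = 12
k = -E/2 = -28/2 = -14
r^2 = h^2 + k^2 - F = 144 + 196 - 336 = 4
r = 2

Center (12, -14), radius = 2


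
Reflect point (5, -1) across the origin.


Reflection rule for origin: (-x, -y)
(5, -1) -> (-5, 1)

(-5, 1)


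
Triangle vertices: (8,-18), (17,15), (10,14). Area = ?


8*(15-14) = 8
17*(14+ 18) = 544
10*(-18-15) = -330
sum = 222
Area = |222|/2 = 111.0000

111.0000 sq units


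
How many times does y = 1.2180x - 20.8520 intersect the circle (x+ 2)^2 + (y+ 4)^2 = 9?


Substitute y = 1.2180x - 20.8520: (x+ 2)^2 + (1.2180x- 20.8520+ 4)^2 = 9
Expand to Ax^2 + Bx + C = 0, where b-k = -16.852
A = 1+m^2 = 2.483524
B = 2(m(b-k) - h) = 2(1.2180*(-16.852) + 2) = -37.051472
C = h^2 + (b-k)^2 - r^2 = 4 + 283.989904 - 9 = 278.989904
disc = B^2-4AC = 1372.8116 - 2771.5125 = -1398.7009
disc < 0

0 intersection points


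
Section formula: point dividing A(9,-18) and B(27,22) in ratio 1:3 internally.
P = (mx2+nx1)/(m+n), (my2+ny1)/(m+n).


Px = (1*27 + 3*9)/4 = 54/4 = 13.5000
Py = (1*22 + 3*(-18))/4 = -32/4 = -8.0000

P = (13.5000, -8.0000)


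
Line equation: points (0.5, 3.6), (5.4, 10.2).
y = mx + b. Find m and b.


m = (6.6)/(4.9) = 1.3469
b = y1 - m*x1 = 3.6 - (6.6*0.5)/(4.9) = 3.6 - 0.6735 = 2.9265

y = 1.3469x + 2.9265


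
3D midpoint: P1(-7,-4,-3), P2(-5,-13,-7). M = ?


Mx = (-7- 5)/2 = -6.0000
My = (-4- 13)/2 = -8.5000
Mz = (-3- 7)/2 = -5.0000

M = (-6.0000, -8.5000, -5.0000)


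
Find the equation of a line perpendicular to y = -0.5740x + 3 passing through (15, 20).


Perpendicular slope = -1/m1 = -1/(-0.5740) = 1.7422
b2 = y0 - m2*x0 = 20 + 15/(-0.5740) = 20 - 26.1324 = -6.1324

y = 1.7422x - 6.1324


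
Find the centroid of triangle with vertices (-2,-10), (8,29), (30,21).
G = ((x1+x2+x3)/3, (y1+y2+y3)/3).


Gx = (-2+8+30)/3 = 36/3 = 12.0000
Gy = (-10+29+21)/3 = 40/3 = 13.3333

G = (12.0000, 13.3333)


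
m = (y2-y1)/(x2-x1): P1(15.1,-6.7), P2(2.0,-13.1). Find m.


dy = -13.1 + 6.7 = -6.4
dx = 2.0 - 15.1 = -13.1
m = -6.4/(-13.1) = 0.4885

m = 0.4885


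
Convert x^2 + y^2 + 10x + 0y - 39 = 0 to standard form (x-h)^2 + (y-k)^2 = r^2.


h = -D/2 = -10/2 = -5
k = -E/2 = 0/2 = 0
r^2 = h^2 + k^2 - F = 25 + 0 + 39 = 64
r = 8

Center (-5, 0), radius = 8


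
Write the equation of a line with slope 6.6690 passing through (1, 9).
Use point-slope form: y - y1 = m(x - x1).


y - 9 = 6.6690(x - 1)
y = 6.6690x + 9 - 6.6690*1
y = 6.6690x + 2.3310

y = 6.6690x + 2.3310


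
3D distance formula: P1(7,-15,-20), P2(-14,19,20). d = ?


dx=-21, dy=34, dz=40
d = sqrt(441+1156+1600) = sqrt(3197) = 56.5420

56.5420


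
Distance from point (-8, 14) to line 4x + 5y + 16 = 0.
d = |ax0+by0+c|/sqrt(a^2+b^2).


|4*(-8) + 5*14 + 16| = |54| = 54
sqrt(16 + 25) = sqrt(41) = 6.4031
d = 54/sqrt(41) = 8.4334

8.4334


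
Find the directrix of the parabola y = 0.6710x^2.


a = 0.6710
1/(4a) = 0.3726
directrix: y = -0.3726 = -0.3726

y = -0.3726


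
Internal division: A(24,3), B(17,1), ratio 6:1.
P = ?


Px = (6*17 + 1*24)/7 = 126/7 = 18.0000
Py = (6*1 + 1*3)/7 = 9/7 = 1.2857

P = (18.0000, 1.2857)


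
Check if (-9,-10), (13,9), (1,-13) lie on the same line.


-9*(9+ 13) + 13*(-13+ 10) + 1*(-10-9)
= -198 - 39 - 19 = -256

No, not collinear (determinant = -256)


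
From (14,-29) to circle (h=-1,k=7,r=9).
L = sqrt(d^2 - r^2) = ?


d = sqrt((14+ 1)^2 + (-29-7)^2) = sqrt(225+1296) = 39.0000
L = sqrt(1521.0000 - 81) = sqrt(1440.0000) = 37.9473

37.9473


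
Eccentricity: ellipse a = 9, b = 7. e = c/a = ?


c = sqrt(81-49) = sqrt(32) = 5.6569
e = c/a = sqrt(32)/9 = 0.6285

e = 0.6285


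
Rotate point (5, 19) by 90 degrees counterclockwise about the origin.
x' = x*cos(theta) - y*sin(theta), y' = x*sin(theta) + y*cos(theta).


cos(90) = 0, sin(90) = 1
x' = 5*0 - 19*1 = -19
y' = 5*1 + 19*0 = 5

(-19, 5)


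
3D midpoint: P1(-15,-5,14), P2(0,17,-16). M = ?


Mx = (-15+0)/2 = -7.5000
My = (-5+17)/2 = 6.0000
Mz = (14- 16)/2 = -1.0000

M = (-7.5000, 6.0000, -1.0000)


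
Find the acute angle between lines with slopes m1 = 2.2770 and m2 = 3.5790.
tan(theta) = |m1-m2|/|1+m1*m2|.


m1-m2 = -1.302
1+m1*m2 = 9.149383
tan(theta) = |-1.302/9.149383| = 0.142305
theta = arctan(|-1.302/9.149383|) = 8.0991 degrees (acute angle)

8.0991 degrees


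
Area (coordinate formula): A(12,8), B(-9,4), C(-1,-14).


12*(4+ 14) = 216
-9*(-14-8) = 198
-1*(8-4) = -4
sum = 410
Area = |410|/2 = 205.0000

205.0000 sq units


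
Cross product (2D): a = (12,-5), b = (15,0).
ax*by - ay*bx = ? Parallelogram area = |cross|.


cross = 12*0 + 5*15 = 0 + 75 = 75
Parallelogram area = |75| = 75

cross = 75, parallelogram area = 75


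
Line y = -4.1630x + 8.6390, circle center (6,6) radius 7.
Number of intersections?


Substitute y = -4.1630x + 8.6390: (x-6)^2 + (-4.1630x+8.6390-6)^2 = 49
Expand to Ax^2 + Bx + C = 0, where b-k = 2.639
A = 1+m^2 = 18.330569
B = 2(m(b-k) - h) = 2(-4.1630*2.639 - 6) = -33.972314
C = h^2 + (b-k)^2 - r^2 = 36 + 6.964321 - 49 = -6.035679
disc = B^2-4AC = 1154.1181 + 442.5497 = 1596.6678
disc > 0

2 intersection points


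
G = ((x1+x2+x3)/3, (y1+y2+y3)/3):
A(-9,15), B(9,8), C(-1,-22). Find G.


Gx = (-9+9- 1)/3 = -1/3 = -0.3333
Gy = (15+8- 22)/3 = 1/3 = 0.3333

G = (-0.3333, 0.3333)


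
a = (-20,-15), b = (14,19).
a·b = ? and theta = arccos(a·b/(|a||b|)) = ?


a·b = -20*14 - 15*19 = -280 - 285 = -565
|a| = sqrt(400+225) = 25.0000
|b| = sqrt(196+361) = 23.6008
cos(theta) = -565/(sqrt(625)*sqrt(557)) = -565/sqrt(348125) = -0.957593
theta = arccos(-565/sqrt(348125)) = 163.2542 degrees

a·b = -565, theta = 163.2542 deg


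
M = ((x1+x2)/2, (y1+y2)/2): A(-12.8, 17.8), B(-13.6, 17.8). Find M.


Mx = (-12.8 - 13.6)/2 = -26.4/2 = -13.2000
My = (17.8 + 17.8)/2 = 35.6/2 = 17.8000

(-13.2000, 17.8000)


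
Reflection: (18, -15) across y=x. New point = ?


Reflection rule for y=x: (y, x)
(18, -15) -> (-15, 18)

(-15, 18)


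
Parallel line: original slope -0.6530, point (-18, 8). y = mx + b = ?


Parallel lines have equal slopes.
m2 = -0.6530
b2 = 8 + 0.6530*(-18) = -3.7540

y = -0.6530x - 3.7540


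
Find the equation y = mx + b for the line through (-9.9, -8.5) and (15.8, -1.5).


m = (7.0)/(25.7) = 0.2724
b = y1 - m*x1 = -8.5 - (7.0*(-9.9))/(25.7) = -8.5 + 2.6965 = -5.8035

y = 0.2724x - 5.8035


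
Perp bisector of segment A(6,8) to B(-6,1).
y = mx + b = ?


Midpoint = (0, 4.5)
Slope of AB = dy/dx = -7/(-12) = 0.5833
Perp slope = -dx/dy = -12/7 = -1.7143
b = My - (perp slope)*Mx = 4.5 + (-12*0)/(-7) = 4.5 + 0 = 4.5000

y = -1.7143x + 4.5000


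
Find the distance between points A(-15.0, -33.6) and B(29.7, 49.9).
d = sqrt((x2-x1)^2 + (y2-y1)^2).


dx = 29.7 + 15.0 = 44.7
dy = 49.9 + 33.6 = 83.5
d = sqrt(1998.09 + 6972.25) = sqrt(8970.34) = 94.7119

94.7119


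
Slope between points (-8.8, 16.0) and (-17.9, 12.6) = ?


dy = 12.6 - 16.0 = -3.4
dx = -17.9 + 8.8 = -9.1
m = -3.4/(-9.1) = 0.3736

m = 0.3736


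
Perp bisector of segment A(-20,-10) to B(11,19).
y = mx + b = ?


Midpoint = (-4.5, 4.5)
Slope of AB = dy/dx = 29/31 = 0.9355
Perp slope = -dx/dy = -31/29 = -1.0690
b = My - (perp slope)*Mx = 4.5 + (31*(-4.5))/29 = 4.5 - 4.8103 = -0.3103

y = -1.0690x - 0.3103


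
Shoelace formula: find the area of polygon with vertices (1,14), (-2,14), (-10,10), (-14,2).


sum(xi*y_{i+1}) = 1*14 - 2*10 - 10*2 - 14*14 = -222
sum(yi*x_{i+1}) = 14*(-2) + 14*(-10) + 10*(-14) + 2*1 = -306
Area = |-222 + 306|/2 = 84/2 = 42.0000

42.0000 sq units


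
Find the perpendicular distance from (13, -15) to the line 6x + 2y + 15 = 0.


|6*13 + 2*(-15) + 15| = |63| = 63
sqrt(36 + 4) = sqrt(40) = 6.3246
d = 63/sqrt(40) = 9.9612

9.9612


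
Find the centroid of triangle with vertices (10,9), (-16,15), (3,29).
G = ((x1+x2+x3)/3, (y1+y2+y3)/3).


Gx = (10- 16+3)/3 = -3/3 = -1.0000
Gy = (9+15+29)/3 = 53/3 = 17.6667

G = (-1.0000, 17.6667)


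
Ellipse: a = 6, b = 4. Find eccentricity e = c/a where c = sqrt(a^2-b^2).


c = sqrt(36-16) = sqrt(20) = 4.4721
e = c/a = sqrt(20)/6 = 0.7454

e = 0.7454


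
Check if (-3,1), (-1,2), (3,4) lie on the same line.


-3*(2-4) - 1*(4-1) + 3*(1-2)
= 6 - 3 - 3 = 0

Yes, collinear (determinant = 0)


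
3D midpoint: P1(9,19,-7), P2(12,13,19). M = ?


Mx = (9+12)/2 = 10.5000
My = (19+13)/2 = 16.0000
Mz = (-7+19)/2 = 6.0000

M = (10.5000, 16.0000, 6.0000)


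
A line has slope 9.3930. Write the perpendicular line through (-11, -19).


Perpendicular slope = -1/m1 = -1/9.3930 = -0.1065
b2 = y0 - m2*x0 = -19 - 11/9.3930 = -19 - 1.1711 = -20.1711

y = -0.1065x - 20.1711


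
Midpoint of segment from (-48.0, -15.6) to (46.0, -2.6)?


Mx = (-48.0 + 46.0)/2 = -2.0/2 = -1.0000
My = (-15.6 - 2.6)/2 = -18.2/2 = -9.1000

(-1.0000, -9.1000)


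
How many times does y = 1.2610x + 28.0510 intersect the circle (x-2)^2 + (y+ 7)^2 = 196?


Substitute y = 1.2610x + 28.0510: (x-2)^2 + (1.2610x+28.0510+ 7)^2 = 196
Expand to Ax^2 + Bx + C = 0, where b-k = 35.051
A = 1+m^2 = 2.590121
B = 2(m(b-k) - h) = 2(1.2610*35.051 - 2) = 84.398622
C = h^2 + (b-k)^2 - r^2 = 4 + 1228.572601 - 196 = 1036.572601
disc = B^2-4AC = 7123.1274 - 10739.3938 = -3616.2664
disc < 0

0 intersection points


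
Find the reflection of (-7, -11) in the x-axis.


Reflection rule for x-axis: (x, -y)
(-7, -11) -> (-7, 11)

(-7, 11)


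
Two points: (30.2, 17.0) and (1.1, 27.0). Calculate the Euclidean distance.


dx = 1.1 - 30.2 = -29.1
dy = 27.0 - 17.0 = 10.0
d = sqrt(846.81 + 100.0) = sqrt(946.81) = 30.7703

30.7703


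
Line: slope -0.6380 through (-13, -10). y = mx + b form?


y + 10 = -0.6380(x + 13)
y = -0.6380x - 10 + 0.6380*(-13)
y = -0.6380x - 18.2940

y = -0.6380x - 18.2940


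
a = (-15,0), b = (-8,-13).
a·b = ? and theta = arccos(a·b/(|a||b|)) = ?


a·b = -15*(-8) + 0*(-13) = 120 + 0 = 120
|a| = sqrt(225+0) = 15.0000
|b| = sqrt(64+169) = 15.2643
cos(theta) = 120/(sqrt(225)*sqrt(233)) = 120/sqrt(52425) = 0.524097
theta = arccos(120/sqrt(52425)) = 58.3925 degrees

a·b = 120, theta = 58.3925 deg


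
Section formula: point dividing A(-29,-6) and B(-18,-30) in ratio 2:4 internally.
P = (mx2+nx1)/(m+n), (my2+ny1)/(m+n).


Px = (2*(-18) + 4*(-29))/6 = -152/6 = -25.3333
Py = (2*(-30) + 4*(-6))/6 = -84/6 = -14.0000

P = (-25.3333, -14.0000)


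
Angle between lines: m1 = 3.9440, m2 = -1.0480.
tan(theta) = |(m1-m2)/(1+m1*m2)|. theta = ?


m1-m2 = 4.992
1+m1*m2 = -3.133312
tan(theta) = |4.992/(-3.133312)| = 1.593202
theta = arctan(|4.992/(-3.133312)|) = 57.8849 degrees (acute angle)

57.8849 degrees


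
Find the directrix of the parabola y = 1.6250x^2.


a = 1.6250
1/(4a) = 0.1538
directrix: y = -0.1538 = -0.1538

y = -0.1538


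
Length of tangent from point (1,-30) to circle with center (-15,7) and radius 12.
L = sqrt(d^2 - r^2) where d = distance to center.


d = sqrt((1+ 15)^2 + (-30-7)^2) = sqrt(256+1369) = 40.3113
L = sqrt(1625.0000 - 144) = sqrt(1481.0000) = 38.4838

38.4838


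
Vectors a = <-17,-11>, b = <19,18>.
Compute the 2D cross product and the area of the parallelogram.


cross = -17*18 + 11*19 = -306 + 209 = -97
Parallelogram area = |-97| = 97

cross = -97, parallelogram area = 97


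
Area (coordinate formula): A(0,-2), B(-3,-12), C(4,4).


0*(-12-4) = 0
-3*(4+ 2) = -18
4*(-2+ 12) = 40
sum = 22
Area = |22|/2 = 11.0000

11.0000 sq units


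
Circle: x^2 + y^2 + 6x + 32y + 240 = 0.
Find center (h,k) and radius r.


h = -D/2 = -6/2 = -3
k = -E/2 = -32/2 = -16
r^2 = h^2 + k^2 - F = 9 + 256 - 240 = 25
r = 5

Center (-3, -16), radius = 5


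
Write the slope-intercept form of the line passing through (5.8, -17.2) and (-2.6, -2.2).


m = (15.0)/(-8.4) = -1.7857
b = y1 - m*x1 = -17.2 - (15.0*5.8)/(-8.4) = -17.2 + 10.3571 = -6.8429

y = -1.7857x - 6.8429


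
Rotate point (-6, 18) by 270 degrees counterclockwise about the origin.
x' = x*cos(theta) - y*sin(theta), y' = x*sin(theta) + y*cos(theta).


cos(270) = 0, sin(270) = -1
x' = -6*0 - 18*(-1) = 18
y' = -6*(-1) + 18*0 = 6

(18, 6)


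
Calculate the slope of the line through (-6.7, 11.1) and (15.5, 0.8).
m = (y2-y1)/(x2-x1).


dy = 0.8 - 11.1 = -10.3
dx = 15.5 + 6.7 = 22.2
m = -10.3/22.2 = -0.4640

m = -0.4640


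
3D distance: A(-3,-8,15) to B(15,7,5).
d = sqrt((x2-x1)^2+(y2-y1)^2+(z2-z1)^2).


dx=18, dy=15, dz=-10
d = sqrt(324+225+100) = sqrt(649) = 25.4755

25.4755


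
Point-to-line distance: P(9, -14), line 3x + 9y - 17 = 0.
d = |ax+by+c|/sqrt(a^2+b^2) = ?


|3*9 + 9*(-14) - 17| = |-116| = 116
sqrt(9 + 81) = sqrt(90) = 9.4868
d = 116/sqrt(90) = 12.2275

12.2275
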